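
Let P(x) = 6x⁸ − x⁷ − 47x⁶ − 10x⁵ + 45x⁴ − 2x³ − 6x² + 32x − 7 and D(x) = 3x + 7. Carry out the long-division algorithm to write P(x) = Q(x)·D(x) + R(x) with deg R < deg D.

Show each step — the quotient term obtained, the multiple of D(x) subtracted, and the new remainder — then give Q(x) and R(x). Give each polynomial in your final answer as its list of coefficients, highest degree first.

Q = [2, -5, -4, 6, 1, -3, 5, -1]; R = [0]

Step 1: lead(6x⁸ − x⁷ − 47x⁶ − 10x⁵ + 45x⁴ − 2x³ − 6x² + 32x − 7) ÷ lead(D) = 6x⁸ ÷ 3x = 2x⁷. Subtract (2x⁷)·D = 6x⁸ + 14x⁷. Remainder: −15x⁷ − 47x⁶ − 10x⁵ + 45x⁴ − 2x³ − 6x² + 32x − 7.
Step 2: lead(−15x⁷ − 47x⁶ − 10x⁵ + 45x⁴ − 2x³ − 6x² + 32x − 7) ÷ lead(D) = −15x⁷ ÷ 3x = −5x⁶. Subtract (−5x⁶)·D = −15x⁷ − 35x⁶. Remainder: −12x⁶ − 10x⁵ + 45x⁴ − 2x³ − 6x² + 32x − 7.
Step 3: lead(−12x⁶ − 10x⁵ + 45x⁴ − 2x³ − 6x² + 32x − 7) ÷ lead(D) = −12x⁶ ÷ 3x = −4x⁵. Subtract (−4x⁵)·D = −12x⁶ − 28x⁵. Remainder: 18x⁵ + 45x⁴ − 2x³ − 6x² + 32x − 7.
Step 4: lead(18x⁵ + 45x⁴ − 2x³ − 6x² + 32x − 7) ÷ lead(D) = 18x⁵ ÷ 3x = 6x⁴. Subtract (6x⁴)·D = 18x⁵ + 42x⁴. Remainder: 3x⁴ − 2x³ − 6x² + 32x − 7.
Step 5: lead(3x⁴ − 2x³ − 6x² + 32x − 7) ÷ lead(D) = 3x⁴ ÷ 3x = x³. Subtract (x³)·D = 3x⁴ + 7x³. Remainder: −9x³ − 6x² + 32x − 7.
Step 6: lead(−9x³ − 6x² + 32x − 7) ÷ lead(D) = −9x³ ÷ 3x = −3x². Subtract (−3x²)·D = −9x³ − 21x². Remainder: 15x² + 32x − 7.
Step 7: lead(15x² + 32x − 7) ÷ lead(D) = 15x² ÷ 3x = 5x. Subtract (5x)·D = 15x² + 35x. Remainder: −3x − 7.
Step 8: lead(−3x − 7) ÷ lead(D) = −3x ÷ 3x = −1. Subtract (−1)·D = −3x − 7. Remainder: 0.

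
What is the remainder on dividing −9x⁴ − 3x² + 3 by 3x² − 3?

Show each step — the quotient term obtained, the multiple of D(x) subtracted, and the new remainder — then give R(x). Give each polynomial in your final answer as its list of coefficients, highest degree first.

R = [-9]

Step 1: lead(−9x⁴ − 3x² + 3) ÷ lead(D) = −9x⁴ ÷ 3x² = −3x². Subtract (−3x²)·D = −9x⁴ + 9x². Remainder: −12x² + 3.
Step 2: lead(−12x² + 3) ÷ lead(D) = −12x² ÷ 3x² = −4. Subtract (−4)·D = −12x² + 12. Remainder: −9.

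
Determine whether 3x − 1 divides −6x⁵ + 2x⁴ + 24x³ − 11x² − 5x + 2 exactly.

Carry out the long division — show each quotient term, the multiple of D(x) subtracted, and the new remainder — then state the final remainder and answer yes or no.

Step 1: lead(−6x⁵ + 2x⁴ + 24x³ − 11x² − 5x + 2) ÷ lead(D) = −6x⁵ ÷ 3x = −2x⁴. Subtract (−2x⁴)·D = −6x⁵ + 2x⁴. Remainder: 24x³ − 11x² − 5x + 2.
Step 2: lead(24x³ − 11x² − 5x + 2) ÷ lead(D) = 24x³ ÷ 3x = 8x². Subtract (8x²)·D = 24x³ − 8x². Remainder: −3x² − 5x + 2.
Step 3: lead(−3x² − 5x + 2) ÷ lead(D) = −3x² ÷ 3x = −x. Subtract (−x)·D = −3x² + x. Remainder: −6x + 2.
Step 4: lead(−6x + 2) ÷ lead(D) = −6x ÷ 3x = −2. Subtract (−2)·D = −6x + 2. Remainder: 0.

R(x) = 0, so D(x) is a factor of P(x). yes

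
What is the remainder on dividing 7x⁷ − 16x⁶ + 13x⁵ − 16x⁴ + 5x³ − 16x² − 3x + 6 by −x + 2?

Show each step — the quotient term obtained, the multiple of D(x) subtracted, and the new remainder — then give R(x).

R(x) = 8

Step 1: lead(7x⁷ − 16x⁶ + 13x⁵ − 16x⁴ + 5x³ − 16x² − 3x + 6) ÷ lead(D) = 7x⁷ ÷ −x = −7x⁶. Subtract (−7x⁶)·D = 7x⁷ − 14x⁶. Remainder: −2x⁶ + 13x⁵ − 16x⁴ + 5x³ − 16x² − 3x + 6.
Step 2: lead(−2x⁶ + 13x⁵ − 16x⁴ + 5x³ − 16x² − 3x + 6) ÷ lead(D) = −2x⁶ ÷ −x = 2x⁵. Subtract (2x⁵)·D = −2x⁶ + 4x⁵. Remainder: 9x⁵ − 16x⁴ + 5x³ − 16x² − 3x + 6.
Step 3: lead(9x⁵ − 16x⁴ + 5x³ − 16x² − 3x + 6) ÷ lead(D) = 9x⁵ ÷ −x = −9x⁴. Subtract (−9x⁴)·D = 9x⁵ − 18x⁴. Remainder: 2x⁴ + 5x³ − 16x² − 3x + 6.
Step 4: lead(2x⁴ + 5x³ − 16x² − 3x + 6) ÷ lead(D) = 2x⁴ ÷ −x = −2x³. Subtract (−2x³)·D = 2x⁴ − 4x³. Remainder: 9x³ − 16x² − 3x + 6.
Step 5: lead(9x³ − 16x² − 3x + 6) ÷ lead(D) = 9x³ ÷ −x = −9x². Subtract (−9x²)·D = 9x³ − 18x². Remainder: 2x² − 3x + 6.
Step 6: lead(2x² − 3x + 6) ÷ lead(D) = 2x² ÷ −x = −2x. Subtract (−2x)·D = 2x² − 4x. Remainder: x + 6.
Step 7: lead(x + 6) ÷ lead(D) = x ÷ −x = −1. Subtract (−1)·D = x − 2. Remainder: 8.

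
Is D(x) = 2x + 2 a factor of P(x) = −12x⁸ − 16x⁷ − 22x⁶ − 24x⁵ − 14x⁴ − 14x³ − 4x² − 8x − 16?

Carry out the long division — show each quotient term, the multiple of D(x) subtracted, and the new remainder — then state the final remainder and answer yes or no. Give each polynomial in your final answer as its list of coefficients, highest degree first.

Step 1: lead(−12x⁸ − 16x⁷ − 22x⁶ − 24x⁵ − 14x⁴ − 14x³ − 4x² − 8x − 16) ÷ lead(D) = −12x⁸ ÷ 2x = −6x⁷. Subtract (−6x⁷)·D = −12x⁸ − 12x⁷. Remainder: −4x⁷ − 22x⁶ − 24x⁵ − 14x⁴ − 14x³ − 4x² − 8x − 16.
Step 2: lead(−4x⁷ − 22x⁶ − 24x⁵ − 14x⁴ − 14x³ − 4x² − 8x − 16) ÷ lead(D) = −4x⁷ ÷ 2x = −2x⁶. Subtract (−2x⁶)·D = −4x⁷ − 4x⁶. Remainder: −18x⁶ − 24x⁵ − 14x⁴ − 14x³ − 4x² − 8x − 16.
Step 3: lead(−18x⁶ − 24x⁵ − 14x⁴ − 14x³ − 4x² − 8x − 16) ÷ lead(D) = −18x⁶ ÷ 2x = −9x⁵. Subtract (−9x⁵)·D = −18x⁶ − 18x⁵. Remainder: −6x⁵ − 14x⁴ − 14x³ − 4x² − 8x − 16.
Step 4: lead(−6x⁵ − 14x⁴ − 14x³ − 4x² − 8x − 16) ÷ lead(D) = −6x⁵ ÷ 2x = −3x⁴. Subtract (−3x⁴)·D = −6x⁵ − 6x⁴. Remainder: −8x⁴ − 14x³ − 4x² − 8x − 16.
Step 5: lead(−8x⁴ − 14x³ − 4x² − 8x − 16) ÷ lead(D) = −8x⁴ ÷ 2x = −4x³. Subtract (−4x³)·D = −8x⁴ − 8x³. Remainder: −6x³ − 4x² − 8x − 16.
Step 6: lead(−6x³ − 4x² − 8x − 16) ÷ lead(D) = −6x³ ÷ 2x = −3x². Subtract (−3x²)·D = −6x³ − 6x². Remainder: 2x² − 8x − 16.
Step 7: lead(2x² − 8x − 16) ÷ lead(D) = 2x² ÷ 2x = x. Subtract (x)·D = 2x² + 2x. Remainder: −10x − 16.
Step 8: lead(−10x − 16) ÷ lead(D) = −10x ÷ 2x = −5. Subtract (−5)·D = −10x − 10. Remainder: −6.

R = [-6], so D(x) is not a factor of P(x). no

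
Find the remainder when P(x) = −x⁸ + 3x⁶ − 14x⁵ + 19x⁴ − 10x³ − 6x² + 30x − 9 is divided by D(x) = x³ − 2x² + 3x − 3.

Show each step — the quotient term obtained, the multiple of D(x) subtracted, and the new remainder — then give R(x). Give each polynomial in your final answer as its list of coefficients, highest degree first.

R = [0]

Step 1: lead(−x⁸ + 3x⁶ − 14x⁵ + 19x⁴ − 10x³ − 6x² + 30x − 9) ÷ lead(D) = −x⁸ ÷ x³ = −x⁵. Subtract (−x⁵)·D = −x⁸ + 2x⁷ − 3x⁶ + 3x⁵. Remainder: −2x⁷ + 6x⁶ − 17x⁵ + 19x⁴ − 10x³ − 6x² + 30x − 9.
Step 2: lead(−2x⁷ + 6x⁶ − 17x⁵ + 19x⁴ − 10x³ − 6x² + 30x − 9) ÷ lead(D) = −2x⁷ ÷ x³ = −2x⁴. Subtract (−2x⁴)·D = −2x⁷ + 4x⁶ − 6x⁵ + 6x⁴. Remainder: 2x⁶ − 11x⁵ + 13x⁴ − 10x³ − 6x² + 30x − 9.
Step 3: lead(2x⁶ − 11x⁵ + 13x⁴ − 10x³ − 6x² + 30x − 9) ÷ lead(D) = 2x⁶ ÷ x³ = 2x³. Subtract (2x³)·D = 2x⁶ − 4x⁵ + 6x⁴ − 6x³. Remainder: −7x⁵ + 7x⁴ − 4x³ − 6x² + 30x − 9.
Step 4: lead(−7x⁵ + 7x⁴ − 4x³ − 6x² + 30x − 9) ÷ lead(D) = −7x⁵ ÷ x³ = −7x². Subtract (−7x²)·D = −7x⁵ + 14x⁴ − 21x³ + 21x². Remainder: −7x⁴ + 17x³ − 27x² + 30x − 9.
Step 5: lead(−7x⁴ + 17x³ − 27x² + 30x − 9) ÷ lead(D) = −7x⁴ ÷ x³ = −7x. Subtract (−7x)·D = −7x⁴ + 14x³ − 21x² + 21x. Remainder: 3x³ − 6x² + 9x − 9.
Step 6: lead(3x³ − 6x² + 9x − 9) ÷ lead(D) = 3x³ ÷ x³ = 3. Subtract (3)·D = 3x³ − 6x² + 9x − 9. Remainder: 0.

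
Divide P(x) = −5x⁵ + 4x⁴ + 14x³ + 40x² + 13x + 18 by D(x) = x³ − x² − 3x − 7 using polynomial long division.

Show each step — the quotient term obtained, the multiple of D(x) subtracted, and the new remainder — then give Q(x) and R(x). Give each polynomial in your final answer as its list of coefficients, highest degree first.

Q = [-5, -1, -2]; R = [4]

Step 1: lead(−5x⁵ + 4x⁴ + 14x³ + 40x² + 13x + 18) ÷ lead(D) = −5x⁵ ÷ x³ = −5x². Subtract (−5x²)·D = −5x⁵ + 5x⁴ + 15x³ + 35x². Remainder: −x⁴ − x³ + 5x² + 13x + 18.
Step 2: lead(−x⁴ − x³ + 5x² + 13x + 18) ÷ lead(D) = −x⁴ ÷ x³ = −x. Subtract (−x)·D = −x⁴ + x³ + 3x² + 7x. Remainder: −2x³ + 2x² + 6x + 18.
Step 3: lead(−2x³ + 2x² + 6x + 18) ÷ lead(D) = −2x³ ÷ x³ = −2. Subtract (−2)·D = −2x³ + 2x² + 6x + 14. Remainder: 4.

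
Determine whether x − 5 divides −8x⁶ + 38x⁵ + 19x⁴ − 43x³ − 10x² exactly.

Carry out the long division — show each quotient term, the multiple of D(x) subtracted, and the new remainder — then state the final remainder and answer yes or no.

R(x) = 0, so D(x) is a factor of P(x). yes

Step 1: lead(−8x⁶ + 38x⁵ + 19x⁴ − 43x³ − 10x²) ÷ lead(D) = −8x⁶ ÷ x = −8x⁵. Subtract (−8x⁵)·D = −8x⁶ + 40x⁵. Remainder: −2x⁵ + 19x⁴ − 43x³ − 10x².
Step 2: lead(−2x⁵ + 19x⁴ − 43x³ − 10x²) ÷ lead(D) = −2x⁵ ÷ x = −2x⁴. Subtract (−2x⁴)·D = −2x⁵ + 10x⁴. Remainder: 9x⁴ − 43x³ − 10x².
Step 3: lead(9x⁴ − 43x³ − 10x²) ÷ lead(D) = 9x⁴ ÷ x = 9x³. Subtract (9x³)·D = 9x⁴ − 45x³. Remainder: 2x³ − 10x².
Step 4: lead(2x³ − 10x²) ÷ lead(D) = 2x³ ÷ x = 2x². Subtract (2x²)·D = 2x³ − 10x². Remainder: 0.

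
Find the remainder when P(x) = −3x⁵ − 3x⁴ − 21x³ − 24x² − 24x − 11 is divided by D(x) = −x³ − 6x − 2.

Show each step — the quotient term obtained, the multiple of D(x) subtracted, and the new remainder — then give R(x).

Step 1: lead(−3x⁵ − 3x⁴ − 21x³ − 24x² − 24x − 11) ÷ lead(D) = −3x⁵ ÷ −x³ = 3x². Subtract (3x²)·D = −3x⁵ − 18x³ − 6x². Remainder: −3x⁴ − 3x³ − 18x² − 24x − 11.
Step 2: lead(−3x⁴ − 3x³ − 18x² − 24x − 11) ÷ lead(D) = −3x⁴ ÷ −x³ = 3x. Subtract (3x)·D = −3x⁴ − 18x² − 6x. Remainder: −3x³ − 18x − 11.
Step 3: lead(−3x³ − 18x − 11) ÷ lead(D) = −3x³ ÷ −x³ = 3. Subtract (3)·D = −3x³ − 18x − 6. Remainder: −5.

R(x) = −5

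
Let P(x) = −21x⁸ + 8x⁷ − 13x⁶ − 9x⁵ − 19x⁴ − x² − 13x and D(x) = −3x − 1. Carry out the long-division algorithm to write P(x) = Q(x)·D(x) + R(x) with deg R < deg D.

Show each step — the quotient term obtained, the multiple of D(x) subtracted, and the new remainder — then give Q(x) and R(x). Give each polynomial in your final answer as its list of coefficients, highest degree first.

Q = [7, -5, 6, 1, 6, -2, 1, 4]; R = [4]

Step 1: lead(−21x⁸ + 8x⁷ − 13x⁶ − 9x⁵ − 19x⁴ − x² − 13x) ÷ lead(D) = −21x⁸ ÷ −3x = 7x⁷. Subtract (7x⁷)·D = −21x⁸ − 7x⁷. Remainder: 15x⁷ − 13x⁶ − 9x⁵ − 19x⁴ − x² − 13x.
Step 2: lead(15x⁷ − 13x⁶ − 9x⁵ − 19x⁴ − x² − 13x) ÷ lead(D) = 15x⁷ ÷ −3x = −5x⁶. Subtract (−5x⁶)·D = 15x⁷ + 5x⁶. Remainder: −18x⁶ − 9x⁵ − 19x⁴ − x² − 13x.
Step 3: lead(−18x⁶ − 9x⁵ − 19x⁴ − x² − 13x) ÷ lead(D) = −18x⁶ ÷ −3x = 6x⁵. Subtract (6x⁵)·D = −18x⁶ − 6x⁵. Remainder: −3x⁵ − 19x⁴ − x² − 13x.
Step 4: lead(−3x⁵ − 19x⁴ − x² − 13x) ÷ lead(D) = −3x⁵ ÷ −3x = x⁴. Subtract (x⁴)·D = −3x⁵ − x⁴. Remainder: −18x⁴ − x² − 13x.
Step 5: lead(−18x⁴ − x² − 13x) ÷ lead(D) = −18x⁴ ÷ −3x = 6x³. Subtract (6x³)·D = −18x⁴ − 6x³. Remainder: 6x³ − x² − 13x.
Step 6: lead(6x³ − x² − 13x) ÷ lead(D) = 6x³ ÷ −3x = −2x². Subtract (−2x²)·D = 6x³ + 2x². Remainder: −3x² − 13x.
Step 7: lead(−3x² − 13x) ÷ lead(D) = −3x² ÷ −3x = x. Subtract (x)·D = −3x² − x. Remainder: −12x.
Step 8: lead(−12x) ÷ lead(D) = −12x ÷ −3x = 4. Subtract (4)·D = −12x − 4. Remainder: 4.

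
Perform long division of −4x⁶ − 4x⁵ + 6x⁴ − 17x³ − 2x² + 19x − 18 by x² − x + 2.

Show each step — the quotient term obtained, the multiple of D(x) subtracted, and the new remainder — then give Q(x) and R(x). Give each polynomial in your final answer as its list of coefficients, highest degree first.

Q = [-4, -8, 6, 5, -9]; R = [0]

Step 1: lead(−4x⁶ − 4x⁵ + 6x⁴ − 17x³ − 2x² + 19x − 18) ÷ lead(D) = −4x⁶ ÷ x² = −4x⁴. Subtract (−4x⁴)·D = −4x⁶ + 4x⁵ − 8x⁴. Remainder: −8x⁵ + 14x⁴ − 17x³ − 2x² + 19x − 18.
Step 2: lead(−8x⁵ + 14x⁴ − 17x³ − 2x² + 19x − 18) ÷ lead(D) = −8x⁵ ÷ x² = −8x³. Subtract (−8x³)·D = −8x⁵ + 8x⁴ − 16x³. Remainder: 6x⁴ − x³ − 2x² + 19x − 18.
Step 3: lead(6x⁴ − x³ − 2x² + 19x − 18) ÷ lead(D) = 6x⁴ ÷ x² = 6x². Subtract (6x²)·D = 6x⁴ − 6x³ + 12x². Remainder: 5x³ − 14x² + 19x − 18.
Step 4: lead(5x³ − 14x² + 19x − 18) ÷ lead(D) = 5x³ ÷ x² = 5x. Subtract (5x)·D = 5x³ − 5x² + 10x. Remainder: −9x² + 9x − 18.
Step 5: lead(−9x² + 9x − 18) ÷ lead(D) = −9x² ÷ x² = −9. Subtract (−9)·D = −9x² + 9x − 18. Remainder: 0.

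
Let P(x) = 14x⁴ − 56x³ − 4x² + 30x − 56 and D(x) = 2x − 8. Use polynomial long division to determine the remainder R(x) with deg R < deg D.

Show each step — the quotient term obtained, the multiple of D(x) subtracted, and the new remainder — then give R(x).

R(x) = 0

Step 1: lead(14x⁴ − 56x³ − 4x² + 30x − 56) ÷ lead(D) = 14x⁴ ÷ 2x = 7x³. Subtract (7x³)·D = 14x⁴ − 56x³. Remainder: −4x² + 30x − 56.
Step 2: lead(−4x² + 30x − 56) ÷ lead(D) = −4x² ÷ 2x = −2x. Subtract (−2x)·D = −4x² + 16x. Remainder: 14x − 56.
Step 3: lead(14x − 56) ÷ lead(D) = 14x ÷ 2x = 7. Subtract (7)·D = 14x − 56. Remainder: 0.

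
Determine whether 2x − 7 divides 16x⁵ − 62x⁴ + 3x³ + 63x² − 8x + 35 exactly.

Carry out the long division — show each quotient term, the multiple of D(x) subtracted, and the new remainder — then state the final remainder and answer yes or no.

Step 1: lead(16x⁵ − 62x⁴ + 3x³ + 63x² − 8x + 35) ÷ lead(D) = 16x⁵ ÷ 2x = 8x⁴. Subtract (8x⁴)·D = 16x⁵ − 56x⁴. Remainder: −6x⁴ + 3x³ + 63x² − 8x + 35.
Step 2: lead(−6x⁴ + 3x³ + 63x² − 8x + 35) ÷ lead(D) = −6x⁴ ÷ 2x = −3x³. Subtract (−3x³)·D = −6x⁴ + 21x³. Remainder: −18x³ + 63x² − 8x + 35.
Step 3: lead(−18x³ + 63x² − 8x + 35) ÷ lead(D) = −18x³ ÷ 2x = −9x². Subtract (−9x²)·D = −18x³ + 63x². Remainder: −8x + 35.
Step 4: lead(−8x + 35) ÷ lead(D) = −8x ÷ 2x = −4. Subtract (−4)·D = −8x + 28. Remainder: 7.

R(x) = 7, so D(x) is not a factor of P(x). no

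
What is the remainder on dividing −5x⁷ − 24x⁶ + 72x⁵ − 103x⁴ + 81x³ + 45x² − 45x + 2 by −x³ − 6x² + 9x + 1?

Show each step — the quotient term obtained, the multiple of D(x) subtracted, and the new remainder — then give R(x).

R(x) = 9x + 8

Step 1: lead(−5x⁷ − 24x⁶ + 72x⁵ − 103x⁴ + 81x³ + 45x² − 45x + 2) ÷ lead(D) = −5x⁷ ÷ −x³ = 5x⁴. Subtract (5x⁴)·D = −5x⁷ − 30x⁶ + 45x⁵ + 5x⁴. Remainder: 6x⁶ + 27x⁵ − 108x⁴ + 81x³ + 45x² − 45x + 2.
Step 2: lead(6x⁶ + 27x⁵ − 108x⁴ + 81x³ + 45x² − 45x + 2) ÷ lead(D) = 6x⁶ ÷ −x³ = −6x³. Subtract (−6x³)·D = 6x⁶ + 36x⁵ − 54x⁴ − 6x³. Remainder: −9x⁵ − 54x⁴ + 87x³ + 45x² − 45x + 2.
Step 3: lead(−9x⁵ − 54x⁴ + 87x³ + 45x² − 45x + 2) ÷ lead(D) = −9x⁵ ÷ −x³ = 9x². Subtract (9x²)·D = −9x⁵ − 54x⁴ + 81x³ + 9x². Remainder: 6x³ + 36x² − 45x + 2.
Step 4: lead(6x³ + 36x² − 45x + 2) ÷ lead(D) = 6x³ ÷ −x³ = −6. Subtract (−6)·D = 6x³ + 36x² − 54x − 6. Remainder: 9x + 8.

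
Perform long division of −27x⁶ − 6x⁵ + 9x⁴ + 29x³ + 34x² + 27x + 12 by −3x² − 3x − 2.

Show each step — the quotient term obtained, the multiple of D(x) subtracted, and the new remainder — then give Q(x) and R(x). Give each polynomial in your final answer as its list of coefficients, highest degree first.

Q = [9, -7, -2, -3, -7]; R = [-2]

Step 1: lead(−27x⁶ − 6x⁵ + 9x⁴ + 29x³ + 34x² + 27x + 12) ÷ lead(D) = −27x⁶ ÷ −3x² = 9x⁴. Subtract (9x⁴)·D = −27x⁶ − 27x⁵ − 18x⁴. Remainder: 21x⁵ + 27x⁴ + 29x³ + 34x² + 27x + 12.
Step 2: lead(21x⁵ + 27x⁴ + 29x³ + 34x² + 27x + 12) ÷ lead(D) = 21x⁵ ÷ −3x² = −7x³. Subtract (−7x³)·D = 21x⁵ + 21x⁴ + 14x³. Remainder: 6x⁴ + 15x³ + 34x² + 27x + 12.
Step 3: lead(6x⁴ + 15x³ + 34x² + 27x + 12) ÷ lead(D) = 6x⁴ ÷ −3x² = −2x². Subtract (−2x²)·D = 6x⁴ + 6x³ + 4x². Remainder: 9x³ + 30x² + 27x + 12.
Step 4: lead(9x³ + 30x² + 27x + 12) ÷ lead(D) = 9x³ ÷ −3x² = −3x. Subtract (−3x)·D = 9x³ + 9x² + 6x. Remainder: 21x² + 21x + 12.
Step 5: lead(21x² + 21x + 12) ÷ lead(D) = 21x² ÷ −3x² = −7. Subtract (−7)·D = 21x² + 21x + 14. Remainder: −2.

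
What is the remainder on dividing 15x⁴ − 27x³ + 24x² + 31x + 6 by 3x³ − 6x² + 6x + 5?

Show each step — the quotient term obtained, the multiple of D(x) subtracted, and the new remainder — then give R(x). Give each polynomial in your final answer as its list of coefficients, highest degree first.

Step 1: lead(15x⁴ − 27x³ + 24x² + 31x + 6) ÷ lead(D) = 15x⁴ ÷ 3x³ = 5x. Subtract (5x)·D = 15x⁴ − 30x³ + 30x² + 25x. Remainder: 3x³ − 6x² + 6x + 6.
Step 2: lead(3x³ − 6x² + 6x + 6) ÷ lead(D) = 3x³ ÷ 3x³ = 1. Subtract (1)·D = 3x³ − 6x² + 6x + 5. Remainder: 1.

R = [1]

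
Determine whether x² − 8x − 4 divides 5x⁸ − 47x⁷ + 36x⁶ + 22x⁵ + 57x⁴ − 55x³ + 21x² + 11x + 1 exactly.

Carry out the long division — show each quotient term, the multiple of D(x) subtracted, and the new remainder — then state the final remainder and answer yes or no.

R(x) = −9x + 5, so D(x) is not a factor of P(x). no

Step 1: lead(5x⁸ − 47x⁷ + 36x⁶ + 22x⁵ + 57x⁴ − 55x³ + 21x² + 11x + 1) ÷ lead(D) = 5x⁸ ÷ x² = 5x⁶. Subtract (5x⁶)·D = 5x⁸ − 40x⁷ − 20x⁶. Remainder: −7x⁷ + 56x⁶ + 22x⁵ + 57x⁴ − 55x³ + 21x² + 11x + 1.
Step 2: lead(−7x⁷ + 56x⁶ + 22x⁵ + 57x⁴ − 55x³ + 21x² + 11x + 1) ÷ lead(D) = −7x⁷ ÷ x² = −7x⁵. Subtract (−7x⁵)·D = −7x⁷ + 56x⁶ + 28x⁵. Remainder: −6x⁵ + 57x⁴ − 55x³ + 21x² + 11x + 1.
Step 3: lead(−6x⁵ + 57x⁴ − 55x³ + 21x² + 11x + 1) ÷ lead(D) = −6x⁵ ÷ x² = −6x³. Subtract (−6x³)·D = −6x⁵ + 48x⁴ + 24x³. Remainder: 9x⁴ − 79x³ + 21x² + 11x + 1.
Step 4: lead(9x⁴ − 79x³ + 21x² + 11x + 1) ÷ lead(D) = 9x⁴ ÷ x² = 9x². Subtract (9x²)·D = 9x⁴ − 72x³ − 36x². Remainder: −7x³ + 57x² + 11x + 1.
Step 5: lead(−7x³ + 57x² + 11x + 1) ÷ lead(D) = −7x³ ÷ x² = −7x. Subtract (−7x)·D = −7x³ + 56x² + 28x. Remainder: x² − 17x + 1.
Step 6: lead(x² − 17x + 1) ÷ lead(D) = x² ÷ x² = 1. Subtract (1)·D = x² − 8x − 4. Remainder: −9x + 5.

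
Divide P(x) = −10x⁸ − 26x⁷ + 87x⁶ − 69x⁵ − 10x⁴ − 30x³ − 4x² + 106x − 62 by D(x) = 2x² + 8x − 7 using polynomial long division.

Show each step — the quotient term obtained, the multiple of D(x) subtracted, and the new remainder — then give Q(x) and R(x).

Q(x) = −5x⁶ + 7x⁵ − 2x⁴ − 2x³ − 4x² − 6x + 8; R(x) = −6

Step 1: lead(−10x⁸ − 26x⁷ + 87x⁶ − 69x⁵ − 10x⁴ − 30x³ − 4x² + 106x − 62) ÷ lead(D) = −10x⁸ ÷ 2x² = −5x⁶. Subtract (−5x⁶)·D = −10x⁸ − 40x⁷ + 35x⁶. Remainder: 14x⁷ + 52x⁶ − 69x⁵ − 10x⁴ − 30x³ − 4x² + 106x − 62.
Step 2: lead(14x⁷ + 52x⁶ − 69x⁵ − 10x⁴ − 30x³ − 4x² + 106x − 62) ÷ lead(D) = 14x⁷ ÷ 2x² = 7x⁵. Subtract (7x⁵)·D = 14x⁷ + 56x⁶ − 49x⁵. Remainder: −4x⁶ − 20x⁵ − 10x⁴ − 30x³ − 4x² + 106x − 62.
Step 3: lead(−4x⁶ − 20x⁵ − 10x⁴ − 30x³ − 4x² + 106x − 62) ÷ lead(D) = −4x⁶ ÷ 2x² = −2x⁴. Subtract (−2x⁴)·D = −4x⁶ − 16x⁵ + 14x⁴. Remainder: −4x⁵ − 24x⁴ − 30x³ − 4x² + 106x − 62.
Step 4: lead(−4x⁵ − 24x⁴ − 30x³ − 4x² + 106x − 62) ÷ lead(D) = −4x⁵ ÷ 2x² = −2x³. Subtract (−2x³)·D = −4x⁵ − 16x⁴ + 14x³. Remainder: −8x⁴ − 44x³ − 4x² + 106x − 62.
Step 5: lead(−8x⁴ − 44x³ − 4x² + 106x − 62) ÷ lead(D) = −8x⁴ ÷ 2x² = −4x². Subtract (−4x²)·D = −8x⁴ − 32x³ + 28x². Remainder: −12x³ − 32x² + 106x − 62.
Step 6: lead(−12x³ − 32x² + 106x − 62) ÷ lead(D) = −12x³ ÷ 2x² = −6x. Subtract (−6x)·D = −12x³ − 48x² + 42x. Remainder: 16x² + 64x − 62.
Step 7: lead(16x² + 64x − 62) ÷ lead(D) = 16x² ÷ 2x² = 8. Subtract (8)·D = 16x² + 64x − 56. Remainder: −6.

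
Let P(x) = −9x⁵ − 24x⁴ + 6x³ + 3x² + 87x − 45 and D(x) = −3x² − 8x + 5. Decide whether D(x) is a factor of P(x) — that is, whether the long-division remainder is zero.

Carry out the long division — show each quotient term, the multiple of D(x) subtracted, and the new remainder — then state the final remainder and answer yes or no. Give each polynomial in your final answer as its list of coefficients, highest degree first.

R = [0], so D(x) is a factor of P(x). yes

Step 1: lead(−9x⁵ − 24x⁴ + 6x³ + 3x² + 87x − 45) ÷ lead(D) = −9x⁵ ÷ −3x² = 3x³. Subtract (3x³)·D = −9x⁵ − 24x⁴ + 15x³. Remainder: −9x³ + 3x² + 87x − 45.
Step 2: lead(−9x³ + 3x² + 87x − 45) ÷ lead(D) = −9x³ ÷ −3x² = 3x. Subtract (3x)·D = −9x³ − 24x² + 15x. Remainder: 27x² + 72x − 45.
Step 3: lead(27x² + 72x − 45) ÷ lead(D) = 27x² ÷ −3x² = −9. Subtract (−9)·D = 27x² + 72x − 45. Remainder: 0.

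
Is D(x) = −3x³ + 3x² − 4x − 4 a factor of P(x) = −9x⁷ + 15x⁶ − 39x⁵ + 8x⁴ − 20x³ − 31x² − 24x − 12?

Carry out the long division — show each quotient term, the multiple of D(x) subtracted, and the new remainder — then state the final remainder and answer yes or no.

R(x) = 0, so D(x) is a factor of P(x). yes

Step 1: lead(−9x⁷ + 15x⁶ − 39x⁵ + 8x⁴ − 20x³ − 31x² − 24x − 12) ÷ lead(D) = −9x⁷ ÷ −3x³ = 3x⁴. Subtract (3x⁴)·D = −9x⁷ + 9x⁶ − 12x⁵ − 12x⁴. Remainder: 6x⁶ − 27x⁵ + 20x⁴ − 20x³ − 31x² − 24x − 12.
Step 2: lead(6x⁶ − 27x⁵ + 20x⁴ − 20x³ − 31x² − 24x − 12) ÷ lead(D) = 6x⁶ ÷ −3x³ = −2x³. Subtract (−2x³)·D = 6x⁶ − 6x⁵ + 8x⁴ + 8x³. Remainder: −21x⁵ + 12x⁴ − 28x³ − 31x² − 24x − 12.
Step 3: lead(−21x⁵ + 12x⁴ − 28x³ − 31x² − 24x − 12) ÷ lead(D) = −21x⁵ ÷ −3x³ = 7x². Subtract (7x²)·D = −21x⁵ + 21x⁴ − 28x³ − 28x². Remainder: −9x⁴ − 3x² − 24x − 12.
Step 4: lead(−9x⁴ − 3x² − 24x − 12) ÷ lead(D) = −9x⁴ ÷ −3x³ = 3x. Subtract (3x)·D = −9x⁴ + 9x³ − 12x² − 12x. Remainder: −9x³ + 9x² − 12x − 12.
Step 5: lead(−9x³ + 9x² − 12x − 12) ÷ lead(D) = −9x³ ÷ −3x³ = 3. Subtract (3)·D = −9x³ + 9x² − 12x − 12. Remainder: 0.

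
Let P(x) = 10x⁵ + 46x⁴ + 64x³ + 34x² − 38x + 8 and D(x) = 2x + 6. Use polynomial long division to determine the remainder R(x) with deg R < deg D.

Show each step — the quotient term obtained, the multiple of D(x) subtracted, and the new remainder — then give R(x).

Step 1: lead(10x⁵ + 46x⁴ + 64x³ + 34x² − 38x + 8) ÷ lead(D) = 10x⁵ ÷ 2x = 5x⁴. Subtract (5x⁴)·D = 10x⁵ + 30x⁴. Remainder: 16x⁴ + 64x³ + 34x² − 38x + 8.
Step 2: lead(16x⁴ + 64x³ + 34x² − 38x + 8) ÷ lead(D) = 16x⁴ ÷ 2x = 8x³. Subtract (8x³)·D = 16x⁴ + 48x³. Remainder: 16x³ + 34x² − 38x + 8.
Step 3: lead(16x³ + 34x² − 38x + 8) ÷ lead(D) = 16x³ ÷ 2x = 8x². Subtract (8x²)·D = 16x³ + 48x². Remainder: −14x² − 38x + 8.
Step 4: lead(−14x² − 38x + 8) ÷ lead(D) = −14x² ÷ 2x = −7x. Subtract (−7x)·D = −14x² − 42x. Remainder: 4x + 8.
Step 5: lead(4x + 8) ÷ lead(D) = 4x ÷ 2x = 2. Subtract (2)·D = 4x + 12. Remainder: −4.

R(x) = −4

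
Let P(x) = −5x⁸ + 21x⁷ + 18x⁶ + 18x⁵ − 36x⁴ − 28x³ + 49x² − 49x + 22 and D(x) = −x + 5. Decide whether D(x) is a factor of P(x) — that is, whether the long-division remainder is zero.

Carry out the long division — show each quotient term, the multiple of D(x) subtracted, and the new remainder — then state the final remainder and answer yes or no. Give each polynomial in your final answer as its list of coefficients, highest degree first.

Step 1: lead(−5x⁸ + 21x⁷ + 18x⁶ + 18x⁵ − 36x⁴ − 28x³ + 49x² − 49x + 22) ÷ lead(D) = −5x⁸ ÷ −x = 5x⁷. Subtract (5x⁷)·D = −5x⁸ + 25x⁷. Remainder: −4x⁷ + 18x⁶ + 18x⁵ − 36x⁴ − 28x³ + 49x² − 49x + 22.
Step 2: lead(−4x⁷ + 18x⁶ + 18x⁵ − 36x⁴ − 28x³ + 49x² − 49x + 22) ÷ lead(D) = −4x⁷ ÷ −x = 4x⁶. Subtract (4x⁶)·D = −4x⁷ + 20x⁶. Remainder: −2x⁶ + 18x⁵ − 36x⁴ − 28x³ + 49x² − 49x + 22.
Step 3: lead(−2x⁶ + 18x⁵ − 36x⁴ − 28x³ + 49x² − 49x + 22) ÷ lead(D) = −2x⁶ ÷ −x = 2x⁵. Subtract (2x⁵)·D = −2x⁶ + 10x⁵. Remainder: 8x⁵ − 36x⁴ − 28x³ + 49x² − 49x + 22.
Step 4: lead(8x⁵ − 36x⁴ − 28x³ + 49x² − 49x + 22) ÷ lead(D) = 8x⁵ ÷ −x = −8x⁴. Subtract (−8x⁴)·D = 8x⁵ − 40x⁴. Remainder: 4x⁴ − 28x³ + 49x² − 49x + 22.
Step 5: lead(4x⁴ − 28x³ + 49x² − 49x + 22) ÷ lead(D) = 4x⁴ ÷ −x = −4x³. Subtract (−4x³)·D = 4x⁴ − 20x³. Remainder: −8x³ + 49x² − 49x + 22.
Step 6: lead(−8x³ + 49x² − 49x + 22) ÷ lead(D) = −8x³ ÷ −x = 8x². Subtract (8x²)·D = −8x³ + 40x². Remainder: 9x² − 49x + 22.
Step 7: lead(9x² − 49x + 22) ÷ lead(D) = 9x² ÷ −x = −9x. Subtract (−9x)·D = 9x² − 45x. Remainder: −4x + 22.
Step 8: lead(−4x + 22) ÷ lead(D) = −4x ÷ −x = 4. Subtract (4)·D = −4x + 20. Remainder: 2.

R = [2], so D(x) is not a factor of P(x). no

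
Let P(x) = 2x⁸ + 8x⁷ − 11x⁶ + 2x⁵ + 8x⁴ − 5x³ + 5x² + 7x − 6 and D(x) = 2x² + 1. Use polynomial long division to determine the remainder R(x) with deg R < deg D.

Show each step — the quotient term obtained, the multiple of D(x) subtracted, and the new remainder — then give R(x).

R(x) = 9x − 5

Step 1: lead(2x⁸ + 8x⁷ − 11x⁶ + 2x⁵ + 8x⁴ − 5x³ + 5x² + 7x − 6) ÷ lead(D) = 2x⁸ ÷ 2x² = x⁶. Subtract (x⁶)·D = 2x⁸ + x⁶. Remainder: 8x⁷ − 12x⁶ + 2x⁵ + 8x⁴ − 5x³ + 5x² + 7x − 6.
Step 2: lead(8x⁷ − 12x⁶ + 2x⁵ + 8x⁴ − 5x³ + 5x² + 7x − 6) ÷ lead(D) = 8x⁷ ÷ 2x² = 4x⁵. Subtract (4x⁵)·D = 8x⁷ + 4x⁵. Remainder: −12x⁶ − 2x⁵ + 8x⁴ − 5x³ + 5x² + 7x − 6.
Step 3: lead(−12x⁶ − 2x⁵ + 8x⁴ − 5x³ + 5x² + 7x − 6) ÷ lead(D) = −12x⁶ ÷ 2x² = −6x⁴. Subtract (−6x⁴)·D = −12x⁶ − 6x⁴. Remainder: −2x⁵ + 14x⁴ − 5x³ + 5x² + 7x − 6.
Step 4: lead(−2x⁵ + 14x⁴ − 5x³ + 5x² + 7x − 6) ÷ lead(D) = −2x⁵ ÷ 2x² = −x³. Subtract (−x³)·D = −2x⁵ − x³. Remainder: 14x⁴ − 4x³ + 5x² + 7x − 6.
Step 5: lead(14x⁴ − 4x³ + 5x² + 7x − 6) ÷ lead(D) = 14x⁴ ÷ 2x² = 7x². Subtract (7x²)·D = 14x⁴ + 7x². Remainder: −4x³ − 2x² + 7x − 6.
Step 6: lead(−4x³ − 2x² + 7x − 6) ÷ lead(D) = −4x³ ÷ 2x² = −2x. Subtract (−2x)·D = −4x³ − 2x. Remainder: −2x² + 9x − 6.
Step 7: lead(−2x² + 9x − 6) ÷ lead(D) = −2x² ÷ 2x² = −1. Subtract (−1)·D = −2x² − 1. Remainder: 9x − 5.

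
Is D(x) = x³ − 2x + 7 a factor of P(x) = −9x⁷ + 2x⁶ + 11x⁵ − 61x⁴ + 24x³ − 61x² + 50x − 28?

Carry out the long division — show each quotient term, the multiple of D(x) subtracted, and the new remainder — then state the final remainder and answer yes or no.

Step 1: lead(−9x⁷ + 2x⁶ + 11x⁵ − 61x⁴ + 24x³ − 61x² + 50x − 28) ÷ lead(D) = −9x⁷ ÷ x³ = −9x⁴. Subtract (−9x⁴)·D = −9x⁷ + 18x⁵ − 63x⁴. Remainder: 2x⁶ − 7x⁵ + 2x⁴ + 24x³ − 61x² + 50x − 28.
Step 2: lead(2x⁶ − 7x⁵ + 2x⁴ + 24x³ − 61x² + 50x − 28) ÷ lead(D) = 2x⁶ ÷ x³ = 2x³. Subtract (2x³)·D = 2x⁶ − 4x⁴ + 14x³. Remainder: −7x⁵ + 6x⁴ + 10x³ − 61x² + 50x − 28.
Step 3: lead(−7x⁵ + 6x⁴ + 10x³ − 61x² + 50x − 28) ÷ lead(D) = −7x⁵ ÷ x³ = −7x². Subtract (−7x²)·D = −7x⁵ + 14x³ − 49x². Remainder: 6x⁴ − 4x³ − 12x² + 50x − 28.
Step 4: lead(6x⁴ − 4x³ − 12x² + 50x − 28) ÷ lead(D) = 6x⁴ ÷ x³ = 6x. Subtract (6x)·D = 6x⁴ − 12x² + 42x. Remainder: −4x³ + 8x − 28.
Step 5: lead(−4x³ + 8x − 28) ÷ lead(D) = −4x³ ÷ x³ = −4. Subtract (−4)·D = −4x³ + 8x − 28. Remainder: 0.

R(x) = 0, so D(x) is a factor of P(x). yes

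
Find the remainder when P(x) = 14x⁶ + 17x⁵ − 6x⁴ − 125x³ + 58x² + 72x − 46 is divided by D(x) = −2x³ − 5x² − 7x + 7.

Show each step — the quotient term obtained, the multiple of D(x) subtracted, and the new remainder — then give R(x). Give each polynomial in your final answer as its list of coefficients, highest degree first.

R = [-5, -4]

Step 1: lead(14x⁶ + 17x⁵ − 6x⁴ − 125x³ + 58x² + 72x − 46) ÷ lead(D) = 14x⁶ ÷ −2x³ = −7x³. Subtract (−7x³)·D = 14x⁶ + 35x⁵ + 49x⁴ − 49x³. Remainder: −18x⁵ − 55x⁴ − 76x³ + 58x² + 72x − 46.
Step 2: lead(−18x⁵ − 55x⁴ − 76x³ + 58x² + 72x − 46) ÷ lead(D) = −18x⁵ ÷ −2x³ = 9x². Subtract (9x²)·D = −18x⁵ − 45x⁴ − 63x³ + 63x². Remainder: −10x⁴ − 13x³ − 5x² + 72x − 46.
Step 3: lead(−10x⁴ − 13x³ − 5x² + 72x − 46) ÷ lead(D) = −10x⁴ ÷ −2x³ = 5x. Subtract (5x)·D = −10x⁴ − 25x³ − 35x² + 35x. Remainder: 12x³ + 30x² + 37x − 46.
Step 4: lead(12x³ + 30x² + 37x − 46) ÷ lead(D) = 12x³ ÷ −2x³ = −6. Subtract (−6)·D = 12x³ + 30x² + 42x − 42. Remainder: −5x − 4.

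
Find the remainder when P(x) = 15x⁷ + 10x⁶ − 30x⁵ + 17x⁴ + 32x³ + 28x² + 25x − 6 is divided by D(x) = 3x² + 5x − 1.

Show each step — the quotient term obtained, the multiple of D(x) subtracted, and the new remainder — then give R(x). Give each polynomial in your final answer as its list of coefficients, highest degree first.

Step 1: lead(15x⁷ + 10x⁶ − 30x⁵ + 17x⁴ + 32x³ + 28x² + 25x − 6) ÷ lead(D) = 15x⁷ ÷ 3x² = 5x⁵. Subtract (5x⁵)·D = 15x⁷ + 25x⁶ − 5x⁵. Remainder: −15x⁶ − 25x⁵ + 17x⁴ + 32x³ + 28x² + 25x − 6.
Step 2: lead(−15x⁶ − 25x⁵ + 17x⁴ + 32x³ + 28x² + 25x − 6) ÷ lead(D) = −15x⁶ ÷ 3x² = −5x⁴. Subtract (−5x⁴)·D = −15x⁶ − 25x⁵ + 5x⁴. Remainder: 12x⁴ + 32x³ + 28x² + 25x − 6.
Step 3: lead(12x⁴ + 32x³ + 28x² + 25x − 6) ÷ lead(D) = 12x⁴ ÷ 3x² = 4x². Subtract (4x²)·D = 12x⁴ + 20x³ − 4x². Remainder: 12x³ + 32x² + 25x − 6.
Step 4: lead(12x³ + 32x² + 25x − 6) ÷ lead(D) = 12x³ ÷ 3x² = 4x. Subtract (4x)·D = 12x³ + 20x² − 4x. Remainder: 12x² + 29x − 6.
Step 5: lead(12x² + 29x − 6) ÷ lead(D) = 12x² ÷ 3x² = 4. Subtract (4)·D = 12x² + 20x − 4. Remainder: 9x − 2.

R = [9, -2]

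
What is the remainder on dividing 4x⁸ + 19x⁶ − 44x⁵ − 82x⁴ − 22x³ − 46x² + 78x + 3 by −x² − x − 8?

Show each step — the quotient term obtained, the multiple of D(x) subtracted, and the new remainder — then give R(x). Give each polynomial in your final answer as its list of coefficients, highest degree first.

Step 1: lead(4x⁸ + 19x⁶ − 44x⁵ − 82x⁴ − 22x³ − 46x² + 78x + 3) ÷ lead(D) = 4x⁸ ÷ −x² = −4x⁶. Subtract (−4x⁶)·D = 4x⁸ + 4x⁷ + 32x⁶. Remainder: −4x⁷ − 13x⁶ − 44x⁵ − 82x⁴ − 22x³ − 46x² + 78x + 3.
Step 2: lead(−4x⁷ − 13x⁶ − 44x⁵ − 82x⁴ − 22x³ − 46x² + 78x + 3) ÷ lead(D) = −4x⁷ ÷ −x² = 4x⁵. Subtract (4x⁵)·D = −4x⁷ − 4x⁶ − 32x⁵. Remainder: −9x⁶ − 12x⁵ − 82x⁴ − 22x³ − 46x² + 78x + 3.
Step 3: lead(−9x⁶ − 12x⁵ − 82x⁴ − 22x³ − 46x² + 78x + 3) ÷ lead(D) = −9x⁶ ÷ −x² = 9x⁴. Subtract (9x⁴)·D = −9x⁶ − 9x⁵ − 72x⁴. Remainder: −3x⁵ − 10x⁴ − 22x³ − 46x² + 78x + 3.
Step 4: lead(−3x⁵ − 10x⁴ − 22x³ − 46x² + 78x + 3) ÷ lead(D) = −3x⁵ ÷ −x² = 3x³. Subtract (3x³)·D = −3x⁵ − 3x⁴ − 24x³. Remainder: −7x⁴ + 2x³ − 46x² + 78x + 3.
Step 5: lead(−7x⁴ + 2x³ − 46x² + 78x + 3) ÷ lead(D) = −7x⁴ ÷ −x² = 7x². Subtract (7x²)·D = −7x⁴ − 7x³ − 56x². Remainder: 9x³ + 10x² + 78x + 3.
Step 6: lead(9x³ + 10x² + 78x + 3) ÷ lead(D) = 9x³ ÷ −x² = −9x. Subtract (−9x)·D = 9x³ + 9x² + 72x. Remainder: x² + 6x + 3.
Step 7: lead(x² + 6x + 3) ÷ lead(D) = x² ÷ −x² = −1. Subtract (−1)·D = x² + x + 8. Remainder: 5x − 5.

R = [5, -5]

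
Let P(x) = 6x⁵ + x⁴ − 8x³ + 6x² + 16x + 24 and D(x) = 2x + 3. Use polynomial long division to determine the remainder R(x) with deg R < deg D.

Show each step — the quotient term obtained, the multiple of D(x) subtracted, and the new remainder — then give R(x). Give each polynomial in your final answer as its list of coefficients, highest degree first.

R = [0]

Step 1: lead(6x⁵ + x⁴ − 8x³ + 6x² + 16x + 24) ÷ lead(D) = 6x⁵ ÷ 2x = 3x⁴. Subtract (3x⁴)·D = 6x⁵ + 9x⁴. Remainder: −8x⁴ − 8x³ + 6x² + 16x + 24.
Step 2: lead(−8x⁴ − 8x³ + 6x² + 16x + 24) ÷ lead(D) = −8x⁴ ÷ 2x = −4x³. Subtract (−4x³)·D = −8x⁴ − 12x³. Remainder: 4x³ + 6x² + 16x + 24.
Step 3: lead(4x³ + 6x² + 16x + 24) ÷ lead(D) = 4x³ ÷ 2x = 2x². Subtract (2x²)·D = 4x³ + 6x². Remainder: 16x + 24.
Step 4: lead(16x + 24) ÷ lead(D) = 16x ÷ 2x = 8. Subtract (8)·D = 16x + 24. Remainder: 0.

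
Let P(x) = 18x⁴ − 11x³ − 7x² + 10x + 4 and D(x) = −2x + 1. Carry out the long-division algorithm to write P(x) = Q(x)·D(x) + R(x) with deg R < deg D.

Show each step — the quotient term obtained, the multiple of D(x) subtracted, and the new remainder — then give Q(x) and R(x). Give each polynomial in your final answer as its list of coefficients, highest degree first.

Q = [-9, 1, 4, -3]; R = [7]

Step 1: lead(18x⁴ − 11x³ − 7x² + 10x + 4) ÷ lead(D) = 18x⁴ ÷ −2x = −9x³. Subtract (−9x³)·D = 18x⁴ − 9x³. Remainder: −2x³ − 7x² + 10x + 4.
Step 2: lead(−2x³ − 7x² + 10x + 4) ÷ lead(D) = −2x³ ÷ −2x = x². Subtract (x²)·D = −2x³ + x². Remainder: −8x² + 10x + 4.
Step 3: lead(−8x² + 10x + 4) ÷ lead(D) = −8x² ÷ −2x = 4x. Subtract (4x)·D = −8x² + 4x. Remainder: 6x + 4.
Step 4: lead(6x + 4) ÷ lead(D) = 6x ÷ −2x = −3. Subtract (−3)·D = 6x − 3. Remainder: 7.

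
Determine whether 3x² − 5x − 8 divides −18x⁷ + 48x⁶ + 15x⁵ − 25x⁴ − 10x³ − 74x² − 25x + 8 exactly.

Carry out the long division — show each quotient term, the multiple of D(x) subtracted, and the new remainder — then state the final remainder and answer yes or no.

R(x) = −3x − 8, so D(x) is not a factor of P(x). no

Step 1: lead(−18x⁷ + 48x⁶ + 15x⁵ − 25x⁴ − 10x³ − 74x² − 25x + 8) ÷ lead(D) = −18x⁷ ÷ 3x² = −6x⁵. Subtract (−6x⁵)·D = −18x⁷ + 30x⁶ + 48x⁵. Remainder: 18x⁶ − 33x⁵ − 25x⁴ − 10x³ − 74x² − 25x + 8.
Step 2: lead(18x⁶ − 33x⁵ − 25x⁴ − 10x³ − 74x² − 25x + 8) ÷ lead(D) = 18x⁶ ÷ 3x² = 6x⁴. Subtract (6x⁴)·D = 18x⁶ − 30x⁵ − 48x⁴. Remainder: −3x⁵ + 23x⁴ − 10x³ − 74x² − 25x + 8.
Step 3: lead(−3x⁵ + 23x⁴ − 10x³ − 74x² − 25x + 8) ÷ lead(D) = −3x⁵ ÷ 3x² = −x³. Subtract (−x³)·D = −3x⁵ + 5x⁴ + 8x³. Remainder: 18x⁴ − 18x³ − 74x² − 25x + 8.
Step 4: lead(18x⁴ − 18x³ − 74x² − 25x + 8) ÷ lead(D) = 18x⁴ ÷ 3x² = 6x². Subtract (6x²)·D = 18x⁴ − 30x³ − 48x². Remainder: 12x³ − 26x² − 25x + 8.
Step 5: lead(12x³ − 26x² − 25x + 8) ÷ lead(D) = 12x³ ÷ 3x² = 4x. Subtract (4x)·D = 12x³ − 20x² − 32x. Remainder: −6x² + 7x + 8.
Step 6: lead(−6x² + 7x + 8) ÷ lead(D) = −6x² ÷ 3x² = −2. Subtract (−2)·D = −6x² + 10x + 16. Remainder: −3x − 8.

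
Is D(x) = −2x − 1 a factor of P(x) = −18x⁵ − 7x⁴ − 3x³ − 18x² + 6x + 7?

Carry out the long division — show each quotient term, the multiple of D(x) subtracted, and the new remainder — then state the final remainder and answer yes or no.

Step 1: lead(−18x⁵ − 7x⁴ − 3x³ − 18x² + 6x + 7) ÷ lead(D) = −18x⁵ ÷ −2x = 9x⁴. Subtract (9x⁴)·D = −18x⁵ − 9x⁴. Remainder: 2x⁴ − 3x³ − 18x² + 6x + 7.
Step 2: lead(2x⁴ − 3x³ − 18x² + 6x + 7) ÷ lead(D) = 2x⁴ ÷ −2x = −x³. Subtract (−x³)·D = 2x⁴ + x³. Remainder: −4x³ − 18x² + 6x + 7.
Step 3: lead(−4x³ − 18x² + 6x + 7) ÷ lead(D) = −4x³ ÷ −2x = 2x². Subtract (2x²)·D = −4x³ − 2x². Remainder: −16x² + 6x + 7.
Step 4: lead(−16x² + 6x + 7) ÷ lead(D) = −16x² ÷ −2x = 8x. Subtract (8x)·D = −16x² − 8x. Remainder: 14x + 7.
Step 5: lead(14x + 7) ÷ lead(D) = 14x ÷ −2x = −7. Subtract (−7)·D = 14x + 7. Remainder: 0.

R(x) = 0, so D(x) is a factor of P(x). yes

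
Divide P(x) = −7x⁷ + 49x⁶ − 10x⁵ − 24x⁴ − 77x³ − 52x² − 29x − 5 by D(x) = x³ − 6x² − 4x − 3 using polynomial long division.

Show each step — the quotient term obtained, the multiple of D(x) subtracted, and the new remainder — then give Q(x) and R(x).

Step 1: lead(−7x⁷ + 49x⁶ − 10x⁵ − 24x⁴ − 77x³ − 52x² − 29x − 5) ÷ lead(D) = −7x⁷ ÷ x³ = −7x⁴. Subtract (−7x⁴)·D = −7x⁷ + 42x⁶ + 28x⁵ + 21x⁴. Remainder: 7x⁶ − 38x⁵ − 45x⁴ − 77x³ − 52x² − 29x − 5.
Step 2: lead(7x⁶ − 38x⁵ − 45x⁴ − 77x³ − 52x² − 29x − 5) ÷ lead(D) = 7x⁶ ÷ x³ = 7x³. Subtract (7x³)·D = 7x⁶ − 42x⁵ − 28x⁴ − 21x³. Remainder: 4x⁵ − 17x⁴ − 56x³ − 52x² − 29x − 5.
Step 3: lead(4x⁵ − 17x⁴ − 56x³ − 52x² − 29x − 5) ÷ lead(D) = 4x⁵ ÷ x³ = 4x². Subtract (4x²)·D = 4x⁵ − 24x⁴ − 16x³ − 12x². Remainder: 7x⁴ − 40x³ − 40x² − 29x − 5.
Step 4: lead(7x⁴ − 40x³ − 40x² − 29x − 5) ÷ lead(D) = 7x⁴ ÷ x³ = 7x. Subtract (7x)·D = 7x⁴ − 42x³ − 28x² − 21x. Remainder: 2x³ − 12x² − 8x − 5.
Step 5: lead(2x³ − 12x² − 8x − 5) ÷ lead(D) = 2x³ ÷ x³ = 2. Subtract (2)·D = 2x³ − 12x² − 8x − 6. Remainder: 1.

Q(x) = −7x⁴ + 7x³ + 4x² + 7x + 2; R(x) = 1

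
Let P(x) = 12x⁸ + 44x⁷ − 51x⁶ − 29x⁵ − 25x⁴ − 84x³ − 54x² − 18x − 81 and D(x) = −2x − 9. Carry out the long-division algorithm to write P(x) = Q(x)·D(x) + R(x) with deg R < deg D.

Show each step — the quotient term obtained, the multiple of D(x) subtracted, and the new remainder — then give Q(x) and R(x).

Q(x) = −6x⁷ + 5x⁶ + 3x⁵ + x⁴ + 8x³ + 6x² + 9; R(x) = 0

Step 1: lead(12x⁸ + 44x⁷ − 51x⁶ − 29x⁵ − 25x⁴ − 84x³ − 54x² − 18x − 81) ÷ lead(D) = 12x⁸ ÷ −2x = −6x⁷. Subtract (−6x⁷)·D = 12x⁸ + 54x⁷. Remainder: −10x⁷ − 51x⁶ − 29x⁵ − 25x⁴ − 84x³ − 54x² − 18x − 81.
Step 2: lead(−10x⁷ − 51x⁶ − 29x⁵ − 25x⁴ − 84x³ − 54x² − 18x − 81) ÷ lead(D) = −10x⁷ ÷ −2x = 5x⁶. Subtract (5x⁶)·D = −10x⁷ − 45x⁶. Remainder: −6x⁶ − 29x⁵ − 25x⁴ − 84x³ − 54x² − 18x − 81.
Step 3: lead(−6x⁶ − 29x⁵ − 25x⁴ − 84x³ − 54x² − 18x − 81) ÷ lead(D) = −6x⁶ ÷ −2x = 3x⁵. Subtract (3x⁵)·D = −6x⁶ − 27x⁵. Remainder: −2x⁵ − 25x⁴ − 84x³ − 54x² − 18x − 81.
Step 4: lead(−2x⁵ − 25x⁴ − 84x³ − 54x² − 18x − 81) ÷ lead(D) = −2x⁵ ÷ −2x = x⁴. Subtract (x⁴)·D = −2x⁵ − 9x⁴. Remainder: −16x⁴ − 84x³ − 54x² − 18x − 81.
Step 5: lead(−16x⁴ − 84x³ − 54x² − 18x − 81) ÷ lead(D) = −16x⁴ ÷ −2x = 8x³. Subtract (8x³)·D = −16x⁴ − 72x³. Remainder: −12x³ − 54x² − 18x − 81.
Step 6: lead(−12x³ − 54x² − 18x − 81) ÷ lead(D) = −12x³ ÷ −2x = 6x². Subtract (6x²)·D = −12x³ − 54x². Remainder: −18x − 81.
Step 7: lead(−18x − 81) ÷ lead(D) = −18x ÷ −2x = 9. Subtract (9)·D = −18x − 81. Remainder: 0.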